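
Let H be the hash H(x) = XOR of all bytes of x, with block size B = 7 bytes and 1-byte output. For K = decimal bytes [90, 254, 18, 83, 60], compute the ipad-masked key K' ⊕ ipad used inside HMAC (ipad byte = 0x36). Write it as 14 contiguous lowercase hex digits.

Key decimal bytes [90, 254, 18, 83, 60] = 5a fe 12 53 3c is 5 bytes ≤ B = 7; zero-pad to 7 bytes: K' = 5a fe 12 53 3c 00 00.
XOR each byte with 0x36: 5a⊕36=6c, fe⊕36=c8, 12⊕36=24, 53⊕36=65, 3c⊕36=0a, 00⊕36=36, 00⊕36=36.

6cc824650a3636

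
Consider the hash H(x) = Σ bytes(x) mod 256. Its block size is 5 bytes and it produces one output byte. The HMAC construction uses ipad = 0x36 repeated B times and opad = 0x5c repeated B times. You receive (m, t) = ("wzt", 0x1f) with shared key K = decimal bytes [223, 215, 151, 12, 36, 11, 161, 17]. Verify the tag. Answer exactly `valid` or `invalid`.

Key decimal bytes [223, 215, 151, 12, 36, 11, 161, 17] = df d7 97 0c 24 0b a1 11 is 8 bytes > B = 5, so hash it first: H(key) = 3a, then zero-pad to 5 bytes: K' = 3a 00 00 00 00.
K' ⊕ ipad = 0c 36 36 36 36; K' ⊕ opad = 66 5c 5c 5c 5c.
Inner hash: sum = 12+54+54+54+54+119+122+116 = 585; mod 256 = 73 → 49.
Outer hash (recomputed tag): sum = 102+92+92+92+92+73 = 543; mod 256 = 31 → 1f.
Recomputed tag = 1f; claimed = 1f → match.

valid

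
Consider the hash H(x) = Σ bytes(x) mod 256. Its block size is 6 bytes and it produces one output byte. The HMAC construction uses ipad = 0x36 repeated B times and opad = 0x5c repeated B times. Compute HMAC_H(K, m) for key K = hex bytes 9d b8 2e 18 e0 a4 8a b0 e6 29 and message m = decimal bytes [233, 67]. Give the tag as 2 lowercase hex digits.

Key hex bytes 9d b8 2e 18 e0 a4 8a b0 e6 29 is 10 bytes > B = 6, so hash it first: H(key) = 68, then zero-pad to 6 bytes: K' = 68 00 00 00 00 00.
K' ⊕ ipad = 5e 36 36 36 36 36.  K' ⊕ opad = 34 5c 5c 5c 5c 5c.
Inner input = (K'⊕ipad) ∥ m = 5e 36 36 36 36 36 ∥ e9 43.
Inner hash: sum = 94+54+54+54+54+54+233+67 = 664; mod 256 = 152 → 98.
Outer input = (K'⊕opad) ∥ inner = 34 5c 5c 5c 5c 5c ∥ 98.
Outer hash (tag): sum = 52+92+92+92+92+92+152 = 664; mod 256 = 152 → 98.

98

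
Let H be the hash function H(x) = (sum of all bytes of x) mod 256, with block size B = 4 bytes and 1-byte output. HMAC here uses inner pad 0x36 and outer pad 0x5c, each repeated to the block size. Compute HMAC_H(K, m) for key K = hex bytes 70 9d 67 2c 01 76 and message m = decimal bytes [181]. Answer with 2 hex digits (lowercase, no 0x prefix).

Key hex bytes 70 9d 67 2c 01 76 is 6 bytes > B = 4, so hash it first: H(key) = 17, then zero-pad to 4 bytes: K' = 17 00 00 00.
K' ⊕ ipad = 21 36 36 36.  K' ⊕ opad = 4b 5c 5c 5c.
Inner input = (K'⊕ipad) ∥ m = 21 36 36 36 ∥ b5.
Inner hash: sum = 33+54+54+54+181 = 376; mod 256 = 120 → 78.
Outer input = (K'⊕opad) ∥ inner = 4b 5c 5c 5c ∥ 78.
Outer hash (tag): sum = 75+92+92+92+120 = 471; mod 256 = 215 → d7.

d7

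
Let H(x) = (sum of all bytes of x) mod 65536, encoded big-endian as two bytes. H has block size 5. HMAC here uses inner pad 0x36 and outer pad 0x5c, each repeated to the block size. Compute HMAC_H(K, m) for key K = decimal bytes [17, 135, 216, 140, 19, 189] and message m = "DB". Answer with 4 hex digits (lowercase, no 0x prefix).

Key decimal bytes [17, 135, 216, 140, 19, 189] = 11 87 d8 8c 13 bd is 6 bytes > B = 5, so hash it first: H(key) = 02 cc, then zero-pad to 5 bytes: K' = 02 cc 00 00 00.
K' ⊕ ipad = 34 fa 36 36 36.  K' ⊕ opad = 5e 90 5c 5c 5c.
Inner input = (K'⊕ipad) ∥ m = 34 fa 36 36 36 ∥ 44 42.
Inner hash: sum = 52+250+54+54+54+68+66 = 598 → 02 56.
Outer input = (K'⊕opad) ∥ inner = 5e 90 5c 5c 5c ∥ 02 56.
Outer hash (tag): sum = 94+144+92+92+92+2+86 = 602 → 02 5a.

025a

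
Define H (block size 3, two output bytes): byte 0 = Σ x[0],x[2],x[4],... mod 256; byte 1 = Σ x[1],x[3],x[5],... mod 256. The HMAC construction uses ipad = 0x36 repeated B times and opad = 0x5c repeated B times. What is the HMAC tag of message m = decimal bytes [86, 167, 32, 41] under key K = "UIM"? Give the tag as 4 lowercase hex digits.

Key "UIM" = 55 49 4d is exactly B = 3 bytes: K' = 55 49 4d.
K' ⊕ ipad = 63 7f 7b.  K' ⊕ opad = 09 15 11.
Inner input = (K'⊕ipad) ∥ m = 63 7f 7b ∥ 56 a7 20 29.
Inner hash: even-index sum = 430 mod 256 = 174; odd-index sum = 245 mod 256 = 245 → ae f5.
Outer input = (K'⊕opad) ∥ inner = 09 15 11 ∥ ae f5.
Outer hash (tag): even-index sum = 271 mod 256 = 15; odd-index sum = 195 mod 256 = 195 → 0f c3.

0fc3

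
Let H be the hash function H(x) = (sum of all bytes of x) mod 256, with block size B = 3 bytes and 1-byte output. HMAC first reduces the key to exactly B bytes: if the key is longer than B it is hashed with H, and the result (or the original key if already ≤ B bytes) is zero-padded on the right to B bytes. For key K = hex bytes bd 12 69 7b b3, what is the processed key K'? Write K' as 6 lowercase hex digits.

|K| = 5 > B = 3, so first hash the key.
H(K): sum = 189+18+105+123+179 = 614; mod 256 = 102 → 66.
Zero-pad H(K) = 66 to 3 bytes: K' = 66 00 00.

660000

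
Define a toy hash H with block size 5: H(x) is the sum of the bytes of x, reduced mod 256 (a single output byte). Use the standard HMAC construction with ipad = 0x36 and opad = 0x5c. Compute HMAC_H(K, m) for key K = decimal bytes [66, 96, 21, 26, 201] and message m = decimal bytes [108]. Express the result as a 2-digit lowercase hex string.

02

Key decimal bytes [66, 96, 21, 26, 201] = 42 60 15 1a c9 is exactly B = 5 bytes: K' = 42 60 15 1a c9.
K' ⊕ ipad = 74 56 23 2c ff.  K' ⊕ opad = 1e 3c 49 46 95.
Inner input = (K'⊕ipad) ∥ m = 74 56 23 2c ff ∥ 6c.
Inner hash: sum = 116+86+35+44+255+108 = 644; mod 256 = 132 → 84.
Outer input = (K'⊕opad) ∥ inner = 1e 3c 49 46 95 ∥ 84.
Outer hash (tag): sum = 30+60+73+70+149+132 = 514; mod 256 = 2 → 02.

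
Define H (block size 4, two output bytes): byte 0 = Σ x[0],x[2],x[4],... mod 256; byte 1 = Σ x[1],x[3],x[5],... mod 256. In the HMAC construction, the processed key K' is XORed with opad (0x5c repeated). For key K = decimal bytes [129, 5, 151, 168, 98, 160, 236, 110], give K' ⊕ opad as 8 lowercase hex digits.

Key decimal bytes [129, 5, 151, 168, 98, 160, 236, 110] = 81 05 97 a8 62 a0 ec 6e is 8 bytes > B = 4, so hash it first: H(key) = 66 bb, then zero-pad to 4 bytes: K' = 66 bb 00 00.
XOR each byte with 0x5c: 66⊕5c=3a, bb⊕5c=e7, 00⊕5c=5c, 00⊕5c=5c.

3ae75c5c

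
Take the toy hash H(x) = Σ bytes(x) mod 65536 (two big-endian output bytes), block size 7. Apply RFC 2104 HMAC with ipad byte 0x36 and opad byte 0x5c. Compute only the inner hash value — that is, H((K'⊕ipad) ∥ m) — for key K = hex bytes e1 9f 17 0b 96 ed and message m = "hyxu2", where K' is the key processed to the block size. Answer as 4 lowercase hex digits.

Key hex bytes e1 9f 17 0b 96 ed is 6 bytes ≤ B = 7; zero-pad to 7 bytes: K' = e1 9f 17 0b 96 ed 00.
K' ⊕ ipad = d7 a9 21 3d a0 db 36.
Inner input = d7 a9 21 3d a0 db 36 ∥ 68 79 78 75 32.
Inner hash: sum = 215+169+33+61+160+219+54+104+121+120+117+50 = 1423 → 05 8f.

058f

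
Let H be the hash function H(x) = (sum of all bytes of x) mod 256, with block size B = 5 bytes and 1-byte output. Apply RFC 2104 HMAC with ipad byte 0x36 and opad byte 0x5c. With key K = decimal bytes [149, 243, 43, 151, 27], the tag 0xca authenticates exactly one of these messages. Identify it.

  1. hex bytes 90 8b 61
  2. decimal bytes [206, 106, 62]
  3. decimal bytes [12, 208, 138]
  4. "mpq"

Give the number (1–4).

Key decimal bytes [149, 243, 43, 151, 27] = 95 f3 2b 97 1b is exactly B = 5 bytes: K' = 95 f3 2b 97 1b.
K' ⊕ ipad = a3 c5 1d a1 2d; K' ⊕ opad = c9 af 77 cb 47.
m1: inner = H(a3 c5 1d a1 2d 90 8b 61) = cf; tag = H(c9 af 77 cb 47 cf) = d0
m2: inner = H(a3 c5 1d a1 2d ce 6a 3e) = c9; tag = H(c9 af 77 cb 47 c9) = ca ← matches
m3: inner = H(a3 c5 1d a1 2d 0c d0 8a) = b9; tag = H(c9 af 77 cb 47 b9) = ba
m4: inner = H(a3 c5 1d a1 2d 6d 70 71) = a1; tag = H(c9 af 77 cb 47 a1) = a2

2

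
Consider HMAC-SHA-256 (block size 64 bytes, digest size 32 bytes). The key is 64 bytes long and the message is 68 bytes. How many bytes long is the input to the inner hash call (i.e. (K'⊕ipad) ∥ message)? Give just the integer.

132

Key is 64 ≤ 64 bytes, zero-padded: |K'| = 64.
Inner input = (K'⊕ipad) ∥ m → 64 + 68 = 132 bytes.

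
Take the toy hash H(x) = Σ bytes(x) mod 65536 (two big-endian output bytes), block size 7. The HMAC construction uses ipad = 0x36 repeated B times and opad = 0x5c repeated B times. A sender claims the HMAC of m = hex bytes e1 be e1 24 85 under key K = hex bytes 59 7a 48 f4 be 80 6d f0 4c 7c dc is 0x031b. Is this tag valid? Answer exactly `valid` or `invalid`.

valid

Key hex bytes 59 7a 48 f4 be 80 6d f0 4c 7c dc is 11 bytes > B = 7, so hash it first: H(key) = 06 4e, then zero-pad to 7 bytes: K' = 06 4e 00 00 00 00 00.
K' ⊕ ipad = 30 78 36 36 36 36 36; K' ⊕ opad = 5a 12 5c 5c 5c 5c 5c.
Inner hash: sum = 48+120+54+54+54+54+54+225+190+225+36+133 = 1247 → 04 df.
Outer hash (recomputed tag): sum = 90+18+92+92+92+92+92+4+223 = 795 → 03 1b.
Recomputed tag = 031b; claimed = 031b → match.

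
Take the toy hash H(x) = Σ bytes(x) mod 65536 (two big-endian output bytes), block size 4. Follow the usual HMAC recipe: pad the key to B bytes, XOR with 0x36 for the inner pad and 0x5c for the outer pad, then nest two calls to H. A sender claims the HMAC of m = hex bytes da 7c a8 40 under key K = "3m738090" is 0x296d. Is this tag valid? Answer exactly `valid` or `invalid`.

Key "3m738090" = 33 6d 37 33 38 30 39 30 is 8 bytes > B = 4, so hash it first: H(key) = 01 db, then zero-pad to 4 bytes: K' = 01 db 00 00.
K' ⊕ ipad = 37 ed 36 36; K' ⊕ opad = 5d 87 5c 5c.
Inner hash: sum = 55+237+54+54+218+124+168+64 = 974 → 03 ce.
Outer hash (recomputed tag): sum = 93+135+92+92+3+206 = 621 → 02 6d.
Recomputed tag = 026d; claimed = 296d → mismatch.

invalid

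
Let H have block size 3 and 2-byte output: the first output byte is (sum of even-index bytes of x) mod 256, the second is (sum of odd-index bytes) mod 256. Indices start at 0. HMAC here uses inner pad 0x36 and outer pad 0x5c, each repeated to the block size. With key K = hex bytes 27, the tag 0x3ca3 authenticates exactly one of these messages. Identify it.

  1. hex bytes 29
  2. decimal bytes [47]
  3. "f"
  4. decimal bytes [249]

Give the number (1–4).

2

Key hex bytes 27 is 1 byte ≤ B = 3; zero-pad to 3 bytes: K' = 27 00 00.
K' ⊕ ipad = 11 36 36; K' ⊕ opad = 7b 5c 5c.
m1: inner = H(11 36 36 29) = 47 5f; tag = H(7b 5c 5c 47 5f) = 36a3
m2: inner = H(11 36 36 2f) = 47 65; tag = H(7b 5c 5c 47 65) = 3ca3 ← matches
m3: inner = H(11 36 36 66) = 47 9c; tag = H(7b 5c 5c 47 9c) = 73a3
m4: inner = H(11 36 36 f9) = 47 2f; tag = H(7b 5c 5c 47 2f) = 06a3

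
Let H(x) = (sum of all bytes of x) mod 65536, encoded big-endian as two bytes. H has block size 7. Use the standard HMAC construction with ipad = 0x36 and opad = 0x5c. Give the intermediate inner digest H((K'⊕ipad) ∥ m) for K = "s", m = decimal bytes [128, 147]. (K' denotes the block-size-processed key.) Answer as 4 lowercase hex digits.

029c

Key "s" = 73 is 1 byte ≤ B = 7; zero-pad to 7 bytes: K' = 73 00 00 00 00 00 00.
K' ⊕ ipad = 45 36 36 36 36 36 36.
Inner input = 45 36 36 36 36 36 36 ∥ 80 93.
Inner hash: sum = 69+54+54+54+54+54+54+128+147 = 668 → 02 9c.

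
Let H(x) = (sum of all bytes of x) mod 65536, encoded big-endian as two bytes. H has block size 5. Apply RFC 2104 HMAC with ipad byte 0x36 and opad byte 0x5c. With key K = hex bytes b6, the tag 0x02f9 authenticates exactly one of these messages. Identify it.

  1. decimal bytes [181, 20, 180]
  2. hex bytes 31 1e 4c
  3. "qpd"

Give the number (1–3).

3

Key hex bytes b6 is 1 byte ≤ B = 5; zero-pad to 5 bytes: K' = b6 00 00 00 00.
K' ⊕ ipad = 80 36 36 36 36; K' ⊕ opad = ea 5c 5c 5c 5c.
m1: inner = H(80 36 36 36 36 b5 14 b4) = 02 d5; tag = H(ea 5c 5c 5c 5c 02 d5) = 0331
m2: inner = H(80 36 36 36 36 31 1e 4c) = 01 f3; tag = H(ea 5c 5c 5c 5c 01 f3) = 034e
m3: inner = H(80 36 36 36 36 71 70 64) = 02 9d; tag = H(ea 5c 5c 5c 5c 02 9d) = 02f9 ← matches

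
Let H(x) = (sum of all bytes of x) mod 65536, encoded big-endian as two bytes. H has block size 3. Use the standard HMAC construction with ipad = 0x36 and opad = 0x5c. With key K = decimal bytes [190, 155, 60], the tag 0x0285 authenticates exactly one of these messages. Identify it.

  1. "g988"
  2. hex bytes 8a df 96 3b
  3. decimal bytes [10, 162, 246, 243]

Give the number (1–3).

2

Key decimal bytes [190, 155, 60] = be 9b 3c is exactly B = 3 bytes: K' = be 9b 3c.
K' ⊕ ipad = 88 ad 0a; K' ⊕ opad = e2 c7 60.
m1: inner = H(88 ad 0a 67 39 38 38) = 02 4f; tag = H(e2 c7 60 02 4f) = 025a
m2: inner = H(88 ad 0a 8a df 96 3b) = 03 79; tag = H(e2 c7 60 03 79) = 0285 ← matches
m3: inner = H(88 ad 0a 0a a2 f6 f3) = 03 d4; tag = H(e2 c7 60 03 d4) = 02e0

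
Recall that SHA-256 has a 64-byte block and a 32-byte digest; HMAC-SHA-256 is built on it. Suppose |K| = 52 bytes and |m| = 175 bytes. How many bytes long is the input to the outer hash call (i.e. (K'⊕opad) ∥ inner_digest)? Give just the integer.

Key is 52 ≤ 64 bytes, zero-padded: |K'| = 64.
Outer input = (K'⊕opad) ∥ H(inner) → 64 + 32 = 96 bytes.

96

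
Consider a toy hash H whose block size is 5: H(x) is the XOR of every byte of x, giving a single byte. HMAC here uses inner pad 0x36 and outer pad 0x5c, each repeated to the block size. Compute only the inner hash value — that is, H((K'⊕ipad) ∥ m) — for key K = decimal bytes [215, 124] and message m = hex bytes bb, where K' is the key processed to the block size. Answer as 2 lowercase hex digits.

26

Key decimal bytes [215, 124] = d7 7c is 2 bytes ≤ B = 5; zero-pad to 5 bytes: K' = d7 7c 00 00 00.
K' ⊕ ipad = e1 4a 36 36 36.
Inner input = e1 4a 36 36 36 ∥ bb.
Inner hash: XOR e1⊕4a⊕36⊕36⊕36⊕bb = 26.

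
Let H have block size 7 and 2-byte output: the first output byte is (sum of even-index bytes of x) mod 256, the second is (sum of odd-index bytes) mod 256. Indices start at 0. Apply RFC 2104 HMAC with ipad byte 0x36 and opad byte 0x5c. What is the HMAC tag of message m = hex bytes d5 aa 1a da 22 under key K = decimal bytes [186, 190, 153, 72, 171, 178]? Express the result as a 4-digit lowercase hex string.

Key decimal bytes [186, 190, 153, 72, 171, 178] = ba be 99 48 ab b2 is 6 bytes ≤ B = 7; zero-pad to 7 bytes: K' = ba be 99 48 ab b2 00.
K' ⊕ ipad = 8c 88 af 7e 9d 84 36.  K' ⊕ opad = e6 e2 c5 14 f7 ee 5c.
Inner input = (K'⊕ipad) ∥ m = 8c 88 af 7e 9d 84 36 ∥ d5 aa 1a da 22.
Inner hash: even-index sum = 914 mod 256 = 146; odd-index sum = 667 mod 256 = 155 → 92 9b.
Outer input = (K'⊕opad) ∥ inner = e6 e2 c5 14 f7 ee 5c ∥ 92 9b.
Outer hash (tag): even-index sum = 921 mod 256 = 153; odd-index sum = 630 mod 256 = 118 → 99 76.

9976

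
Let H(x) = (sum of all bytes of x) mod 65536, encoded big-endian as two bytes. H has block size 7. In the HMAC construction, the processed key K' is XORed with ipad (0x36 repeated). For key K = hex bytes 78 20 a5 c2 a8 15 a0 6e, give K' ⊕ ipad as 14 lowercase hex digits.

Key hex bytes 78 20 a5 c2 a8 15 a0 6e is 8 bytes > B = 7, so hash it first: H(key) = 03 ca, then zero-pad to 7 bytes: K' = 03 ca 00 00 00 00 00.
XOR each byte with 0x36: 03⊕36=35, ca⊕36=fc, 00⊕36=36, 00⊕36=36, 00⊕36=36, 00⊕36=36, 00⊕36=36.

35fc3636363636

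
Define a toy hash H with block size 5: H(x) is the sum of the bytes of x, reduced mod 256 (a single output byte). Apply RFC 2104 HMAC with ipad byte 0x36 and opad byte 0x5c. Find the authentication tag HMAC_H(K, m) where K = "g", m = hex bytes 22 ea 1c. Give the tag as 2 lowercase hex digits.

fc

Key "g" = 67 is 1 byte ≤ B = 5; zero-pad to 5 bytes: K' = 67 00 00 00 00.
K' ⊕ ipad = 51 36 36 36 36.  K' ⊕ opad = 3b 5c 5c 5c 5c.
Inner input = (K'⊕ipad) ∥ m = 51 36 36 36 36 ∥ 22 ea 1c.
Inner hash: sum = 81+54+54+54+54+34+234+28 = 593; mod 256 = 81 → 51.
Outer input = (K'⊕opad) ∥ inner = 3b 5c 5c 5c 5c ∥ 51.
Outer hash (tag): sum = 59+92+92+92+92+81 = 508; mod 256 = 252 → fc.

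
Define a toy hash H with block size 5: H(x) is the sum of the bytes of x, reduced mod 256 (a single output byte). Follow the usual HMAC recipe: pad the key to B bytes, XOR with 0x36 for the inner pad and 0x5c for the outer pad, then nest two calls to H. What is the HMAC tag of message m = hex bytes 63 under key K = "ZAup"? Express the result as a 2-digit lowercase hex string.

d9

Key "ZAup" = 5a 41 75 70 is 4 bytes ≤ B = 5; zero-pad to 5 bytes: K' = 5a 41 75 70 00.
K' ⊕ ipad = 6c 77 43 46 36.  K' ⊕ opad = 06 1d 29 2c 5c.
Inner input = (K'⊕ipad) ∥ m = 6c 77 43 46 36 ∥ 63.
Inner hash: sum = 108+119+67+70+54+99 = 517; mod 256 = 5 → 05.
Outer input = (K'⊕opad) ∥ inner = 06 1d 29 2c 5c ∥ 05.
Outer hash (tag): sum = 6+29+41+44+92+5 = 217 → d9.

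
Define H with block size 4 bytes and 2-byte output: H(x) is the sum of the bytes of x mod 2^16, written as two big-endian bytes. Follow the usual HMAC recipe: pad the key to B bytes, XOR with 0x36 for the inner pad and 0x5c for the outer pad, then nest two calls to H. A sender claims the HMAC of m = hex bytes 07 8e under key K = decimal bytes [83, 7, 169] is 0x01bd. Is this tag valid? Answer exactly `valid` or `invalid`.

valid

Key decimal bytes [83, 7, 169] = 53 07 a9 is 3 bytes ≤ B = 4; zero-pad to 4 bytes: K' = 53 07 a9 00.
K' ⊕ ipad = 65 31 9f 36; K' ⊕ opad = 0f 5b f5 5c.
Inner hash: sum = 101+49+159+54+7+142 = 512 → 02 00.
Outer hash (recomputed tag): sum = 15+91+245+92+2+0 = 445 → 01 bd.
Recomputed tag = 01bd; claimed = 01bd → match.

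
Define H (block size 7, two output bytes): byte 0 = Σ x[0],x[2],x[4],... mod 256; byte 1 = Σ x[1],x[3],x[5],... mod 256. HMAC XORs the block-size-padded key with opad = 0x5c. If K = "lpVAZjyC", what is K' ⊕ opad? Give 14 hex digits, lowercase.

c9025c5c5c5c5c

Key "lpVAZjyC" = 6c 70 56 41 5a 6a 79 43 is 8 bytes > B = 7, so hash it first: H(key) = 95 5e, then zero-pad to 7 bytes: K' = 95 5e 00 00 00 00 00.
XOR each byte with 0x5c: 95⊕5c=c9, 5e⊕5c=02, 00⊕5c=5c, 00⊕5c=5c, 00⊕5c=5c, 00⊕5c=5c, 00⊕5c=5c.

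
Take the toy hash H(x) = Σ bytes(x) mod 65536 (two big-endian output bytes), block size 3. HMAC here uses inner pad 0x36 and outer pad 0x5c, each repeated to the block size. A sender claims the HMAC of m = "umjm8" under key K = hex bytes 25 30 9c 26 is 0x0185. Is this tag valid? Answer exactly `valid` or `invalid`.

valid

Key hex bytes 25 30 9c 26 is 4 bytes > B = 3, so hash it first: H(key) = 01 17, then zero-pad to 3 bytes: K' = 01 17 00.
K' ⊕ ipad = 37 21 36; K' ⊕ opad = 5d 4b 5c.
Inner hash: sum = 55+33+54+117+109+106+109+56 = 639 → 02 7f.
Outer hash (recomputed tag): sum = 93+75+92+2+127 = 389 → 01 85.
Recomputed tag = 0185; claimed = 0185 → match.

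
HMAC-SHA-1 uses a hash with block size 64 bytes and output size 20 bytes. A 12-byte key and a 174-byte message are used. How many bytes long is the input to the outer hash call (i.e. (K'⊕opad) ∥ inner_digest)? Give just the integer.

Key is 12 ≤ 64 bytes, zero-padded: |K'| = 64.
Outer input = (K'⊕opad) ∥ H(inner) → 64 + 20 = 84 bytes.

84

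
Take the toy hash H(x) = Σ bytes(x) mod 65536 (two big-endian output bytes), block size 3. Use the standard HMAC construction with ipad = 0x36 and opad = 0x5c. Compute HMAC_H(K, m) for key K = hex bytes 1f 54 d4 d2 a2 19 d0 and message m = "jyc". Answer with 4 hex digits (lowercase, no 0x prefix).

Key hex bytes 1f 54 d4 d2 a2 19 d0 is 7 bytes > B = 3, so hash it first: H(key) = 03 a4, then zero-pad to 3 bytes: K' = 03 a4 00.
K' ⊕ ipad = 35 92 36.  K' ⊕ opad = 5f f8 5c.
Inner input = (K'⊕ipad) ∥ m = 35 92 36 ∥ 6a 79 63.
Inner hash: sum = 53+146+54+106+121+99 = 579 → 02 43.
Outer input = (K'⊕opad) ∥ inner = 5f f8 5c ∥ 02 43.
Outer hash (tag): sum = 95+248+92+2+67 = 504 → 01 f8.

01f8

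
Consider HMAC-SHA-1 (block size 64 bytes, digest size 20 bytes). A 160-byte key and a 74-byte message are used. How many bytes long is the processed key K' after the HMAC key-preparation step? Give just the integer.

64

Key is 160 > 64 bytes, so it is hashed to 20 bytes then zero-padded to 64: |K'| = 64.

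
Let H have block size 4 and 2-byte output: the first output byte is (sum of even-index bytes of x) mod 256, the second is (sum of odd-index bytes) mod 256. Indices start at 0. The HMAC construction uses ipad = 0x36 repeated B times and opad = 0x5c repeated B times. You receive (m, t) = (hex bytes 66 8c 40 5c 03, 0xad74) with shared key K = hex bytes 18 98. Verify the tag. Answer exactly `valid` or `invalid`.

Key hex bytes 18 98 is 2 bytes ≤ B = 4; zero-pad to 4 bytes: K' = 18 98 00 00.
K' ⊕ ipad = 2e ae 36 36; K' ⊕ opad = 44 c4 5c 5c.
Inner hash: even-index sum = 269 mod 256 = 13; odd-index sum = 460 mod 256 = 204 → 0d cc.
Outer hash (recomputed tag): even-index sum = 173 mod 256 = 173; odd-index sum = 492 mod 256 = 236 → ad ec.
Recomputed tag = adec; claimed = ad74 → mismatch.

invalid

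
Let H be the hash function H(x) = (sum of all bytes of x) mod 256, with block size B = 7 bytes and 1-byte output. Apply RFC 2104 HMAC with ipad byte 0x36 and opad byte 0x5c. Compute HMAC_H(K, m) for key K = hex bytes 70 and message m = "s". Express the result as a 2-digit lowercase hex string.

51

Key hex bytes 70 is 1 byte ≤ B = 7; zero-pad to 7 bytes: K' = 70 00 00 00 00 00 00.
K' ⊕ ipad = 46 36 36 36 36 36 36.  K' ⊕ opad = 2c 5c 5c 5c 5c 5c 5c.
Inner input = (K'⊕ipad) ∥ m = 46 36 36 36 36 36 36 ∥ 73.
Inner hash: sum = 70+54+54+54+54+54+54+115 = 509; mod 256 = 253 → fd.
Outer input = (K'⊕opad) ∥ inner = 2c 5c 5c 5c 5c 5c 5c ∥ fd.
Outer hash (tag): sum = 44+92+92+92+92+92+92+253 = 849; mod 256 = 81 → 51.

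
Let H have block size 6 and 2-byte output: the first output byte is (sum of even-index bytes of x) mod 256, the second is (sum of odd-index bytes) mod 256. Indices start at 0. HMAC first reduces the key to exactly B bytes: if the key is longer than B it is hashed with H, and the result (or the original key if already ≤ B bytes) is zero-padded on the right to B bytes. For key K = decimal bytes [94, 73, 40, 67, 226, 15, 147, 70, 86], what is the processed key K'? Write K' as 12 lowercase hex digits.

|K| = 9 > B = 6, so first hash the key.
H(K): even-index sum = 593 mod 256 = 81; odd-index sum = 225 mod 256 = 225 → 51 e1.
Zero-pad H(K) = 51 e1 to 6 bytes: K' = 51 e1 00 00 00 00.

51e100000000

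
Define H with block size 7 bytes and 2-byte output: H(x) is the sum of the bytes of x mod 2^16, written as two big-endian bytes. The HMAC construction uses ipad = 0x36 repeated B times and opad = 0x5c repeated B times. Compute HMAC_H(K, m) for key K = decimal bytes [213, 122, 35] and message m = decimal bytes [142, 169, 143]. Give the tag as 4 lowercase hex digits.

0383

Key decimal bytes [213, 122, 35] = d5 7a 23 is 3 bytes ≤ B = 7; zero-pad to 7 bytes: K' = d5 7a 23 00 00 00 00.
K' ⊕ ipad = e3 4c 15 36 36 36 36.  K' ⊕ opad = 89 26 7f 5c 5c 5c 5c.
Inner input = (K'⊕ipad) ∥ m = e3 4c 15 36 36 36 36 ∥ 8e a9 8f.
Inner hash: sum = 227+76+21+54+54+54+54+142+169+143 = 994 → 03 e2.
Outer input = (K'⊕opad) ∥ inner = 89 26 7f 5c 5c 5c 5c ∥ 03 e2.
Outer hash (tag): sum = 137+38+127+92+92+92+92+3+226 = 899 → 03 83.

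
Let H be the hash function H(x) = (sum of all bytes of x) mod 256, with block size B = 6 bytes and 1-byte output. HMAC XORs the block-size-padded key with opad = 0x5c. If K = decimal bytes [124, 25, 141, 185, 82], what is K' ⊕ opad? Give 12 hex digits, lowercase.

Key decimal bytes [124, 25, 141, 185, 82] = 7c 19 8d b9 52 is 5 bytes ≤ B = 6; zero-pad to 6 bytes: K' = 7c 19 8d b9 52 00.
XOR each byte with 0x5c: 7c⊕5c=20, 19⊕5c=45, 8d⊕5c=d1, b9⊕5c=e5, 52⊕5c=0e, 00⊕5c=5c.

2045d1e50e5c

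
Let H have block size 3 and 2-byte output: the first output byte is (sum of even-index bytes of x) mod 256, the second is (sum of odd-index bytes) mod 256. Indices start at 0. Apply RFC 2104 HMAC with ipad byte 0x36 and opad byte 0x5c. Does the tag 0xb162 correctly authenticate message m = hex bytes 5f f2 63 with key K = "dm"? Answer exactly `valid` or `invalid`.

Key "dm" = 64 6d is 2 bytes ≤ B = 3; zero-pad to 3 bytes: K' = 64 6d 00.
K' ⊕ ipad = 52 5b 36; K' ⊕ opad = 38 31 5c.
Inner hash: even-index sum = 378 mod 256 = 122; odd-index sum = 285 mod 256 = 29 → 7a 1d.
Outer hash (recomputed tag): even-index sum = 177 mod 256 = 177; odd-index sum = 171 mod 256 = 171 → b1 ab.
Recomputed tag = b1ab; claimed = b162 → mismatch.

invalid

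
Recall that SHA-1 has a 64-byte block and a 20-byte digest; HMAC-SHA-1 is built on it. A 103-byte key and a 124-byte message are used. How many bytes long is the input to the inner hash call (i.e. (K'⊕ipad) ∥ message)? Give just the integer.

Key is 103 > 64 bytes, so it is hashed to 20 bytes then zero-padded to 64: |K'| = 64.
Inner input = (K'⊕ipad) ∥ m → 64 + 124 = 188 bytes.

188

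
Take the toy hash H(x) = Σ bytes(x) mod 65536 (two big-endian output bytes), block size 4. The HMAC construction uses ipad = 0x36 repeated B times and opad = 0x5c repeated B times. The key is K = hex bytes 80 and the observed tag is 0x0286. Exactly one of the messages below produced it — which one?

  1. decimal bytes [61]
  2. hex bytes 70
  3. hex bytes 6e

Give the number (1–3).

Key hex bytes 80 is 1 byte ≤ B = 4; zero-pad to 4 bytes: K' = 80 00 00 00.
K' ⊕ ipad = b6 36 36 36; K' ⊕ opad = dc 5c 5c 5c.
m1: inner = H(b6 36 36 36 3d) = 01 95; tag = H(dc 5c 5c 5c 01 95) = 0286 ← matches
m2: inner = H(b6 36 36 36 70) = 01 c8; tag = H(dc 5c 5c 5c 01 c8) = 02b9
m3: inner = H(b6 36 36 36 6e) = 01 c6; tag = H(dc 5c 5c 5c 01 c6) = 02b7

1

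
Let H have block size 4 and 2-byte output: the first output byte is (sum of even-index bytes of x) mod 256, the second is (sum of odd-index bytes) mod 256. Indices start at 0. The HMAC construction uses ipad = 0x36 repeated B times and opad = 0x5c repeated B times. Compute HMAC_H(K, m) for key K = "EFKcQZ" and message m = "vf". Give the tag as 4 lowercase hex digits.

Key "EFKcQZ" = 45 46 4b 63 51 5a is 6 bytes > B = 4, so hash it first: H(key) = e1 03, then zero-pad to 4 bytes: K' = e1 03 00 00.
K' ⊕ ipad = d7 35 36 36.  K' ⊕ opad = bd 5f 5c 5c.
Inner input = (K'⊕ipad) ∥ m = d7 35 36 36 ∥ 76 66.
Inner hash: even-index sum = 387 mod 256 = 131; odd-index sum = 209 mod 256 = 209 → 83 d1.
Outer input = (K'⊕opad) ∥ inner = bd 5f 5c 5c ∥ 83 d1.
Outer hash (tag): even-index sum = 412 mod 256 = 156; odd-index sum = 396 mod 256 = 140 → 9c 8c.

9c8c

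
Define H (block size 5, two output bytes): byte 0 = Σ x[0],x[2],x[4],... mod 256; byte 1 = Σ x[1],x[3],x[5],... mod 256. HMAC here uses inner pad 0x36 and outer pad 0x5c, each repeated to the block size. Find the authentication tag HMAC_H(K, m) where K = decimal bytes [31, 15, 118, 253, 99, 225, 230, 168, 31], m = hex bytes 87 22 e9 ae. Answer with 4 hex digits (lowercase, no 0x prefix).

Key decimal bytes [31, 15, 118, 253, 99, 225, 230, 168, 31] = 1f 0f 76 fd 63 e1 e6 a8 1f is 9 bytes > B = 5, so hash it first: H(key) = fd 95, then zero-pad to 5 bytes: K' = fd 95 00 00 00.
K' ⊕ ipad = cb a3 36 36 36.  K' ⊕ opad = a1 c9 5c 5c 5c.
Inner input = (K'⊕ipad) ∥ m = cb a3 36 36 36 ∥ 87 22 e9 ae.
Inner hash: even-index sum = 519 mod 256 = 7; odd-index sum = 585 mod 256 = 73 → 07 49.
Outer input = (K'⊕opad) ∥ inner = a1 c9 5c 5c 5c ∥ 07 49.
Outer hash (tag): even-index sum = 418 mod 256 = 162; odd-index sum = 300 mod 256 = 44 → a2 2c.

a22c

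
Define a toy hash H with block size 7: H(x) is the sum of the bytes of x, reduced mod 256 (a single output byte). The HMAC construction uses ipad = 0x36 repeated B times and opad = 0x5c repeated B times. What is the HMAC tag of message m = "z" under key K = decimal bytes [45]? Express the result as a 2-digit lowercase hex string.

72

Key decimal bytes [45] = 2d is 1 byte ≤ B = 7; zero-pad to 7 bytes: K' = 2d 00 00 00 00 00 00.
K' ⊕ ipad = 1b 36 36 36 36 36 36.  K' ⊕ opad = 71 5c 5c 5c 5c 5c 5c.
Inner input = (K'⊕ipad) ∥ m = 1b 36 36 36 36 36 36 ∥ 7a.
Inner hash: sum = 27+54+54+54+54+54+54+122 = 473; mod 256 = 217 → d9.
Outer input = (K'⊕opad) ∥ inner = 71 5c 5c 5c 5c 5c 5c ∥ d9.
Outer hash (tag): sum = 113+92+92+92+92+92+92+217 = 882; mod 256 = 114 → 72.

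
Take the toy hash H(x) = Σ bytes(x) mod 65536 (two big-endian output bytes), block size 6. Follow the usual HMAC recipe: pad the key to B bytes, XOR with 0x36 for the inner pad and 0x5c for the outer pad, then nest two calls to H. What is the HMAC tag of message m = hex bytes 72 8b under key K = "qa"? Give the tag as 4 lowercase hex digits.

Key "qa" = 71 61 is 2 bytes ≤ B = 6; zero-pad to 6 bytes: K' = 71 61 00 00 00 00.
K' ⊕ ipad = 47 57 36 36 36 36.  K' ⊕ opad = 2d 3d 5c 5c 5c 5c.
Inner input = (K'⊕ipad) ∥ m = 47 57 36 36 36 36 ∥ 72 8b.
Inner hash: sum = 71+87+54+54+54+54+114+139 = 627 → 02 73.
Outer input = (K'⊕opad) ∥ inner = 2d 3d 5c 5c 5c 5c ∥ 02 73.
Outer hash (tag): sum = 45+61+92+92+92+92+2+115 = 591 → 02 4f.

024f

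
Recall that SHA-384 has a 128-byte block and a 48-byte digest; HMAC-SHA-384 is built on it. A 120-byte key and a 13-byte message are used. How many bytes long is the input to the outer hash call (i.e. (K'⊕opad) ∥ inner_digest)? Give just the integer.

176

Key is 120 ≤ 128 bytes, zero-padded: |K'| = 128.
Outer input = (K'⊕opad) ∥ H(inner) → 128 + 48 = 176 bytes.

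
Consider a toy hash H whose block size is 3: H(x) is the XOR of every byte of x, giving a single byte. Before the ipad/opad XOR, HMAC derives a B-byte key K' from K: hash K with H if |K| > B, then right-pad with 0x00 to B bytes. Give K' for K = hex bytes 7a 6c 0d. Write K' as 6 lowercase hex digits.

Key hex bytes 7a 6c 0d is exactly B = 3 bytes: K' = 7a 6c 0d.

7a6c0d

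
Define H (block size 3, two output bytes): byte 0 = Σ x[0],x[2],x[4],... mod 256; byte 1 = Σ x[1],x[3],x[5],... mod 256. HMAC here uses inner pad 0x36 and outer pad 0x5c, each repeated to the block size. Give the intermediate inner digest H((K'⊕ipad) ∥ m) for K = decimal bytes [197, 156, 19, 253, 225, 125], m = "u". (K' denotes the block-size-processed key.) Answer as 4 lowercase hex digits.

Key decimal bytes [197, 156, 19, 253, 225, 125] = c5 9c 13 fd e1 7d is 6 bytes > B = 3, so hash it first: H(key) = b9 16, then zero-pad to 3 bytes: K' = b9 16 00.
K' ⊕ ipad = 8f 20 36.
Inner input = 8f 20 36 ∥ 75.
Inner hash: even-index sum = 197 mod 256 = 197; odd-index sum = 149 mod 256 = 149 → c5 95.

c595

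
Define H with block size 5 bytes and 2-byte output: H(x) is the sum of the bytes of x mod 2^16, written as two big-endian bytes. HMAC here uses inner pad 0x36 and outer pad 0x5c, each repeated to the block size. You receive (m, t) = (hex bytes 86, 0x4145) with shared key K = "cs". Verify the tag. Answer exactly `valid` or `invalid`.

invalid

Key "cs" = 63 73 is 2 bytes ≤ B = 5; zero-pad to 5 bytes: K' = 63 73 00 00 00.
K' ⊕ ipad = 55 45 36 36 36; K' ⊕ opad = 3f 2f 5c 5c 5c.
Inner hash: sum = 85+69+54+54+54+134 = 450 → 01 c2.
Outer hash (recomputed tag): sum = 63+47+92+92+92+1+194 = 581 → 02 45.
Recomputed tag = 0245; claimed = 4145 → mismatch.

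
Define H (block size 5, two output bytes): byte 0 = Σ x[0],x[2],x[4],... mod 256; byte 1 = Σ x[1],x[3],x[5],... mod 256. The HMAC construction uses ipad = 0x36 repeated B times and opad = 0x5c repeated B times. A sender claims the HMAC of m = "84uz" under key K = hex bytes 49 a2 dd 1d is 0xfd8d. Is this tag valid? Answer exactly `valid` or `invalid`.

Key hex bytes 49 a2 dd 1d is 4 bytes ≤ B = 5; zero-pad to 5 bytes: K' = 49 a2 dd 1d 00.
K' ⊕ ipad = 7f 94 eb 2b 36; K' ⊕ opad = 15 fe 81 41 5c.
Inner hash: even-index sum = 590 mod 256 = 78; odd-index sum = 364 mod 256 = 108 → 4e 6c.
Outer hash (recomputed tag): even-index sum = 350 mod 256 = 94; odd-index sum = 397 mod 256 = 141 → 5e 8d.
Recomputed tag = 5e8d; claimed = fd8d → mismatch.

invalid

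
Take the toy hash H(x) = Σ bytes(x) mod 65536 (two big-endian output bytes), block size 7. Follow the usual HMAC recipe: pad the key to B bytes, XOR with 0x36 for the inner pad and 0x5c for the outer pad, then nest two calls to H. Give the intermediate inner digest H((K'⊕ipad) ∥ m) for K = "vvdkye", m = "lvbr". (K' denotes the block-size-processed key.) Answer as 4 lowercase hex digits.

03bd

Key "vvdkye" = 76 76 64 6b 79 65 is 6 bytes ≤ B = 7; zero-pad to 7 bytes: K' = 76 76 64 6b 79 65 00.
K' ⊕ ipad = 40 40 52 5d 4f 53 36.
Inner input = 40 40 52 5d 4f 53 36 ∥ 6c 76 62 72.
Inner hash: sum = 64+64+82+93+79+83+54+108+118+98+114 = 957 → 03 bd.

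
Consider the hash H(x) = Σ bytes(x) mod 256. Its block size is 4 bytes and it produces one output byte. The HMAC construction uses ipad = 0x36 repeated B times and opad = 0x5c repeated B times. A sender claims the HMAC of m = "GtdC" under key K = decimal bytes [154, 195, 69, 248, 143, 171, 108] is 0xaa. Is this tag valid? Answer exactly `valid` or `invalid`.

Key decimal bytes [154, 195, 69, 248, 143, 171, 108] = 9a c3 45 f8 8f ab 6c is 7 bytes > B = 4, so hash it first: H(key) = 40, then zero-pad to 4 bytes: K' = 40 00 00 00.
K' ⊕ ipad = 76 36 36 36; K' ⊕ opad = 1c 5c 5c 5c.
Inner hash: sum = 118+54+54+54+71+116+100+67 = 634; mod 256 = 122 → 7a.
Outer hash (recomputed tag): sum = 28+92+92+92+122 = 426; mod 256 = 170 → aa.
Recomputed tag = aa; claimed = aa → match.

valid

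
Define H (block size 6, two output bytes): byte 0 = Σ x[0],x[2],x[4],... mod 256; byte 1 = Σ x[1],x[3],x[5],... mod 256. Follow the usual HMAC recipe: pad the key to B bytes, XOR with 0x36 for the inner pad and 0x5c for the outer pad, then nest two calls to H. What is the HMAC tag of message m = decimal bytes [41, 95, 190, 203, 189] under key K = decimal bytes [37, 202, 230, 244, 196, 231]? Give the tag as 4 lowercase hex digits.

44b2

Key decimal bytes [37, 202, 230, 244, 196, 231] = 25 ca e6 f4 c4 e7 is exactly B = 6 bytes: K' = 25 ca e6 f4 c4 e7.
K' ⊕ ipad = 13 fc d0 c2 f2 d1.  K' ⊕ opad = 79 96 ba a8 98 bb.
Inner input = (K'⊕ipad) ∥ m = 13 fc d0 c2 f2 d1 ∥ 29 5f be cb bd.
Inner hash: even-index sum = 889 mod 256 = 121; odd-index sum = 953 mod 256 = 185 → 79 b9.
Outer input = (K'⊕opad) ∥ inner = 79 96 ba a8 98 bb ∥ 79 b9.
Outer hash (tag): even-index sum = 580 mod 256 = 68; odd-index sum = 690 mod 256 = 178 → 44 b2.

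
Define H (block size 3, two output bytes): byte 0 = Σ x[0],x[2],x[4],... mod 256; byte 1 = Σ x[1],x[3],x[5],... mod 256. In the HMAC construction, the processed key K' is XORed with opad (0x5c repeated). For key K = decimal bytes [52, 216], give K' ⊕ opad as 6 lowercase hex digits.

68845c

Key decimal bytes [52, 216] = 34 d8 is 2 bytes ≤ B = 3; zero-pad to 3 bytes: K' = 34 d8 00.
XOR each byte with 0x5c: 34⊕5c=68, d8⊕5c=84, 00⊕5c=5c.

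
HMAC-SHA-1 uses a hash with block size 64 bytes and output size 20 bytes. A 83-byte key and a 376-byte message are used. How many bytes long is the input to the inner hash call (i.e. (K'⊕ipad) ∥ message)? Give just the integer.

Key is 83 > 64 bytes, so it is hashed to 20 bytes then zero-padded to 64: |K'| = 64.
Inner input = (K'⊕ipad) ∥ m → 64 + 376 = 440 bytes.

440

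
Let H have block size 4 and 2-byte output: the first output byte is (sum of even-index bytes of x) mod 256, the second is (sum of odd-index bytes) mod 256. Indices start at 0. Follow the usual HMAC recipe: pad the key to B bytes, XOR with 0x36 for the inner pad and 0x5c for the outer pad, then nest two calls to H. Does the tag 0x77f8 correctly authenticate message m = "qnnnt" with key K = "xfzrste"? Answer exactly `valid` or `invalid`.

valid

Key "xfzrste" = 78 66 7a 72 73 74 65 is 7 bytes > B = 4, so hash it first: H(key) = ca 4c, then zero-pad to 4 bytes: K' = ca 4c 00 00.
K' ⊕ ipad = fc 7a 36 36; K' ⊕ opad = 96 10 5c 5c.
Inner hash: even-index sum = 645 mod 256 = 133; odd-index sum = 396 mod 256 = 140 → 85 8c.
Outer hash (recomputed tag): even-index sum = 375 mod 256 = 119; odd-index sum = 248 mod 256 = 248 → 77 f8.
Recomputed tag = 77f8; claimed = 77f8 → match.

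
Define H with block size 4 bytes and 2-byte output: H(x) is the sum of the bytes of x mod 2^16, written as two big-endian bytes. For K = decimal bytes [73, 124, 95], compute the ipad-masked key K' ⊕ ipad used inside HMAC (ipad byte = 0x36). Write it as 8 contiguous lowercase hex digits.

Key decimal bytes [73, 124, 95] = 49 7c 5f is 3 bytes ≤ B = 4; zero-pad to 4 bytes: K' = 49 7c 5f 00.
XOR each byte with 0x36: 49⊕36=7f, 7c⊕36=4a, 5f⊕36=69, 00⊕36=36.

7f4a6936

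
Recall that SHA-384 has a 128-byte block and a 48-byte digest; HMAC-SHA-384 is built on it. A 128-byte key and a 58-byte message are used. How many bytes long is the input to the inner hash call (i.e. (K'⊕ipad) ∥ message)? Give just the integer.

186

Key is 128 ≤ 128 bytes, zero-padded: |K'| = 128.
Inner input = (K'⊕ipad) ∥ m → 128 + 58 = 186 bytes.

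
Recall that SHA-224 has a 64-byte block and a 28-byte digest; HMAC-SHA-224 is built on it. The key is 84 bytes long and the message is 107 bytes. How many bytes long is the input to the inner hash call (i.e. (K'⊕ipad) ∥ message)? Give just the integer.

171

Key is 84 > 64 bytes, so it is hashed to 28 bytes then zero-padded to 64: |K'| = 64.
Inner input = (K'⊕ipad) ∥ m → 64 + 107 = 171 bytes.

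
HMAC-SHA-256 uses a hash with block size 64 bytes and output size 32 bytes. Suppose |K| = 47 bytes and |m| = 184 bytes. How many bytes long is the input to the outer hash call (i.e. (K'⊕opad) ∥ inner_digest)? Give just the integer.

96

Key is 47 ≤ 64 bytes, zero-padded: |K'| = 64.
Outer input = (K'⊕opad) ∥ H(inner) → 64 + 32 = 96 bytes.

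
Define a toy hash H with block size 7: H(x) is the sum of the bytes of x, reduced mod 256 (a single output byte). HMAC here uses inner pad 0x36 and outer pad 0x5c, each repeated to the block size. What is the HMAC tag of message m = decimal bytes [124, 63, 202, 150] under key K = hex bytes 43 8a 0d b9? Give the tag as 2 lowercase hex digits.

f7

Key hex bytes 43 8a 0d b9 is 4 bytes ≤ B = 7; zero-pad to 7 bytes: K' = 43 8a 0d b9 00 00 00.
K' ⊕ ipad = 75 bc 3b 8f 36 36 36.  K' ⊕ opad = 1f d6 51 e5 5c 5c 5c.
Inner input = (K'⊕ipad) ∥ m = 75 bc 3b 8f 36 36 36 ∥ 7c 3f ca 96.
Inner hash: sum = 117+188+59+143+54+54+54+124+63+202+150 = 1208; mod 256 = 184 → b8.
Outer input = (K'⊕opad) ∥ inner = 1f d6 51 e5 5c 5c 5c ∥ b8.
Outer hash (tag): sum = 31+214+81+229+92+92+92+184 = 1015; mod 256 = 247 → f7.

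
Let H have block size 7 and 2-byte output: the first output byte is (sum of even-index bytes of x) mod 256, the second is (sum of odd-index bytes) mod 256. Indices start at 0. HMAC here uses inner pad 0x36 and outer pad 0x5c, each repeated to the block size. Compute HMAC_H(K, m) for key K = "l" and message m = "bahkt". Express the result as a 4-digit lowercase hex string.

Key "l" = 6c is 1 byte ≤ B = 7; zero-pad to 7 bytes: K' = 6c 00 00 00 00 00 00.
K' ⊕ ipad = 5a 36 36 36 36 36 36.  K' ⊕ opad = 30 5c 5c 5c 5c 5c 5c.
Inner input = (K'⊕ipad) ∥ m = 5a 36 36 36 36 36 36 ∥ 62 61 68 6b 74.
Inner hash: even-index sum = 456 mod 256 = 200; odd-index sum = 480 mod 256 = 224 → c8 e0.
Outer input = (K'⊕opad) ∥ inner = 30 5c 5c 5c 5c 5c 5c ∥ c8 e0.
Outer hash (tag): even-index sum = 548 mod 256 = 36; odd-index sum = 476 mod 256 = 220 → 24 dc.

24dc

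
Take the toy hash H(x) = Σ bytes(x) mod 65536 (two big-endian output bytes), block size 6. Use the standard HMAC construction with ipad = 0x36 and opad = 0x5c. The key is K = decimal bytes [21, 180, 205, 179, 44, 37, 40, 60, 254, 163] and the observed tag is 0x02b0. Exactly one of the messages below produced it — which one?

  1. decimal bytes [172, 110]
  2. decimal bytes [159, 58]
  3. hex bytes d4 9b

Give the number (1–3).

Key decimal bytes [21, 180, 205, 179, 44, 37, 40, 60, 254, 163] = 15 b4 cd b3 2c 25 28 3c fe a3 is 10 bytes > B = 6, so hash it first: H(key) = 04 9f, then zero-pad to 6 bytes: K' = 04 9f 00 00 00 00.
K' ⊕ ipad = 32 a9 36 36 36 36; K' ⊕ opad = 58 c3 5c 5c 5c 5c.
m1: inner = H(32 a9 36 36 36 36 ac 6e) = 02 cd; tag = H(58 c3 5c 5c 5c 5c 02 cd) = 035a
m2: inner = H(32 a9 36 36 36 36 9f 3a) = 02 8c; tag = H(58 c3 5c 5c 5c 5c 02 8c) = 0319
m3: inner = H(32 a9 36 36 36 36 d4 9b) = 03 22; tag = H(58 c3 5c 5c 5c 5c 03 22) = 02b0 ← matches

3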